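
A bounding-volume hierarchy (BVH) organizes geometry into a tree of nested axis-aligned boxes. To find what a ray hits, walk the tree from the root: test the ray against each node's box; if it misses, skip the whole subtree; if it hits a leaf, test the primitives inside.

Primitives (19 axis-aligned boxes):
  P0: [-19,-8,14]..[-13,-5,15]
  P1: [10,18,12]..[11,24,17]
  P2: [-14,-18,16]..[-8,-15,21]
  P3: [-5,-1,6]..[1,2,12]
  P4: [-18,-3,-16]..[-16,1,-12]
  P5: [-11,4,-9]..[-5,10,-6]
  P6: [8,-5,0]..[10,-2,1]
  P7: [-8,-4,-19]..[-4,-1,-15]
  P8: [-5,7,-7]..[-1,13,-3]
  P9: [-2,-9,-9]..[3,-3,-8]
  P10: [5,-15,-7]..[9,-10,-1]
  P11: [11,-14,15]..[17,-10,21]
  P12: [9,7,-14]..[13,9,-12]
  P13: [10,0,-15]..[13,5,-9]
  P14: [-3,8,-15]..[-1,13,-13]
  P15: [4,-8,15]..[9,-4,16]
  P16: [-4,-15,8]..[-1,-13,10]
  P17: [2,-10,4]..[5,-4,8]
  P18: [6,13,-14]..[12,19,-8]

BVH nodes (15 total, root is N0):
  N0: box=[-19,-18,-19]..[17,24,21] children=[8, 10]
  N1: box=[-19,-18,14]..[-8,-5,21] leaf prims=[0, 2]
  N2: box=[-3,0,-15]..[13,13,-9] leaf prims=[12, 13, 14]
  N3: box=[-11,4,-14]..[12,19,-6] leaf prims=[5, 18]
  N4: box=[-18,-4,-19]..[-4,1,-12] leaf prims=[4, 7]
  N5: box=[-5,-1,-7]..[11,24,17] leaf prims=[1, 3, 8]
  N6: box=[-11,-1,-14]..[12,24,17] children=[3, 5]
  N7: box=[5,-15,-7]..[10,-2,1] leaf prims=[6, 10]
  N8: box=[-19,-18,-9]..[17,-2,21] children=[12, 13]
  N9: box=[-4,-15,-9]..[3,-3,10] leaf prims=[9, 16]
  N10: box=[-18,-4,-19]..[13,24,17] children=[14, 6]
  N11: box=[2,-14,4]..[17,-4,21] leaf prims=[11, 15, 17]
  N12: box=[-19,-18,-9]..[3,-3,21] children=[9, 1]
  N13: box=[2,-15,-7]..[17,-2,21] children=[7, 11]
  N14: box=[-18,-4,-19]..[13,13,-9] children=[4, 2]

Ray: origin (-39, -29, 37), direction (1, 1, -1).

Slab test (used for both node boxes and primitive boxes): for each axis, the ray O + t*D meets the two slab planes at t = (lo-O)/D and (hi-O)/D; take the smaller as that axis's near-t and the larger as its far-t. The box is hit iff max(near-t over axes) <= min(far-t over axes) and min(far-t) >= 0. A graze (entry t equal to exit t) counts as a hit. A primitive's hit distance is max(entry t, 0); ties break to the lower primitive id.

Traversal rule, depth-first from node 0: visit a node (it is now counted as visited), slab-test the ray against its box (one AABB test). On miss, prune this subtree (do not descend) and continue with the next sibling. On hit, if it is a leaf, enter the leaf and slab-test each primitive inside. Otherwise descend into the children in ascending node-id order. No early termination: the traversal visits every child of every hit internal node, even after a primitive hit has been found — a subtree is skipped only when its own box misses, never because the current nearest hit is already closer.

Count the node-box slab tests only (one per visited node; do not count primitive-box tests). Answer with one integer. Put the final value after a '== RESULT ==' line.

Walk:
N0 x:[20,56] y:[11,53] z:[16,56] -> hit [20,53], descend [8, 10]
  N8 x:[20,56] y:[11,27] z:[16,46] -> hit [20,27], descend [12, 13]
    N12 x:[20,42] y:[11,26] z:[16,46] -> hit [20,26], descend [1, 9]
      N1 x:[20,31] y:[11,24] z:[16,23] -> hit [20,23] leaf, test {P0@t=22, P2(miss)}
      N9 x:[35,42] y:[14,26] z:[27,46] -> miss, prune
    N13 x:[41,56] y:[14,27] z:[16,44] -> miss, prune
  N10 x:[21,52] y:[25,53] z:[20,56] -> hit [25,52], descend [6, 14]
    N6 x:[28,51] y:[28,53] z:[20,51] -> hit [28,51], descend [3, 5]
      N3 x:[28,51] y:[33,48] z:[43,51] -> hit [43,48] leaf, test {P5(miss), P18@t=45}
      N5 x:[34,50] y:[28,53] z:[20,44] -> hit [34,44] leaf, test {P1(miss), P3(miss), P8(miss)}
    N14 x:[21,52] y:[25,42] z:[46,56] -> miss, prune

order=[0, 8, 12, 1, 9, 13, 10, 6, 3, 5, 14]  |boxes|=11  |leaves|=3  hit=P0

== RESULT ==
11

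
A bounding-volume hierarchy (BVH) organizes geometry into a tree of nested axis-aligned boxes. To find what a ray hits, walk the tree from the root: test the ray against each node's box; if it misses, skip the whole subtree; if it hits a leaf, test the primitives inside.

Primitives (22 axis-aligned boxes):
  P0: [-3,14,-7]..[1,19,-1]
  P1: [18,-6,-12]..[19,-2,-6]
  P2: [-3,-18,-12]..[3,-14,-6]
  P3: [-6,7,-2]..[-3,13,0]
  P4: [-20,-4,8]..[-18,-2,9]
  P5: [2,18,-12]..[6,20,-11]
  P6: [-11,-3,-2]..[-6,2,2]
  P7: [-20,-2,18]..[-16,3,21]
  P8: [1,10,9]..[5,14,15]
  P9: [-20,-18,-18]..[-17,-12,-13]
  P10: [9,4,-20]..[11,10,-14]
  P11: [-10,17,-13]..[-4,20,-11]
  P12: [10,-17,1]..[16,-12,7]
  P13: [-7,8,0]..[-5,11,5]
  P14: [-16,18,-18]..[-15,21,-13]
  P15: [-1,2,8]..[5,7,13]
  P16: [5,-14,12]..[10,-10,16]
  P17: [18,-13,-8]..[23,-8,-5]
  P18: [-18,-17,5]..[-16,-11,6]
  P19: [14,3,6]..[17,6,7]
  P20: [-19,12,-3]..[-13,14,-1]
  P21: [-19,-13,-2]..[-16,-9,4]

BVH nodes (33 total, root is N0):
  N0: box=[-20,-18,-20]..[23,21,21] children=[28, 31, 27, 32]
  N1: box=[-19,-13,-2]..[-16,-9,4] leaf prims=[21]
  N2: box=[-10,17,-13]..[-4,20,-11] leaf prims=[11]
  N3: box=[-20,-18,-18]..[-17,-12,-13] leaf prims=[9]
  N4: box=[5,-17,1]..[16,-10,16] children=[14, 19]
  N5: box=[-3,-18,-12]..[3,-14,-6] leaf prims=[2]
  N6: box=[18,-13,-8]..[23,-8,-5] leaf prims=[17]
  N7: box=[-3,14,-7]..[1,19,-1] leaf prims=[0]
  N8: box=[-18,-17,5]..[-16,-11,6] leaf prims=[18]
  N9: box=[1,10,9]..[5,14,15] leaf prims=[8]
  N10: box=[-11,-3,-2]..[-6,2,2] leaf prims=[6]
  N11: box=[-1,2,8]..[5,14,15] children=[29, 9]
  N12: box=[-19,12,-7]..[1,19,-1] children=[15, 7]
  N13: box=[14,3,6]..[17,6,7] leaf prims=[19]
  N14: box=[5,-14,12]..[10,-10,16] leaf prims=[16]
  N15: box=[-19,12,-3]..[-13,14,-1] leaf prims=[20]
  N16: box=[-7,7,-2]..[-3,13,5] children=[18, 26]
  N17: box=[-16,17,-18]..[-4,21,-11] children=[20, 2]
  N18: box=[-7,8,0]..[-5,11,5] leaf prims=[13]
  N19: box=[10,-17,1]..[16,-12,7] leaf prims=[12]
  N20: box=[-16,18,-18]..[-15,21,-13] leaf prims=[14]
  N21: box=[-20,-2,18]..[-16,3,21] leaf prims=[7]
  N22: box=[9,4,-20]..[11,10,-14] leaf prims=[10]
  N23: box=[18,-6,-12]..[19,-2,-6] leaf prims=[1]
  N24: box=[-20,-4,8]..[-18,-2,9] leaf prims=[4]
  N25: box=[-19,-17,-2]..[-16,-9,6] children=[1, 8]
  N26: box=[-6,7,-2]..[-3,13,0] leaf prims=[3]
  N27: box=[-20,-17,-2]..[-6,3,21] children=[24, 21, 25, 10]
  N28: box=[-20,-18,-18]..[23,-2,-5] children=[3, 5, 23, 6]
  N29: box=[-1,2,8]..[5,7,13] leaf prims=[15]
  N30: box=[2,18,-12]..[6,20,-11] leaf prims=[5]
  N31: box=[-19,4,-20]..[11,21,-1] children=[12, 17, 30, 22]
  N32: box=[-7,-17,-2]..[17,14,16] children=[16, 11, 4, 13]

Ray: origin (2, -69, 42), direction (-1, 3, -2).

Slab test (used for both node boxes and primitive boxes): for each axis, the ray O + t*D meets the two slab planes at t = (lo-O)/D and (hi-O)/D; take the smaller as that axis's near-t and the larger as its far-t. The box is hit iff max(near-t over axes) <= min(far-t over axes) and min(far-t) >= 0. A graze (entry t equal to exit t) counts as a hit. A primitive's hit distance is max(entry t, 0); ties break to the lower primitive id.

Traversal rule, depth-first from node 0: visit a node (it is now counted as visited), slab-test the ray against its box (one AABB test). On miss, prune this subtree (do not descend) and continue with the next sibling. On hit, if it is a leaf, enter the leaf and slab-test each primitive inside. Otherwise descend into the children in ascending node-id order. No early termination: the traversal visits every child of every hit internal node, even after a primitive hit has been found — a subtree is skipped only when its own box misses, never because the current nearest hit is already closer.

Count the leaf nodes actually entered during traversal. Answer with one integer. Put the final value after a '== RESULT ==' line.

Trace the traversal:
N0 x:[-21,22] y:[17,30] z:[21/2,31] -> hit [17,22], descend [27, 28, 31, 32]
  N27 x:[8,22] y:[52/3,24] z:[21/2,22] -> hit [52/3,22], descend [10, 21, 24, 25]
    N10 x:[8,13] y:[22,71/3] z:[20,22] -> miss, prune
    N21 x:[18,22] y:[67/3,24] z:[21/2,12] -> miss, prune
    N24 x:[20,22] y:[65/3,67/3] z:[33/2,17] -> miss, prune
    N25 x:[18,21] y:[52/3,20] z:[18,22] -> hit [18,20], descend [1, 8]
      N1 x:[18,21] y:[56/3,20] z:[19,22] -> hit [19,20] leaf, test {P21@t=19}
      N8 x:[18,20] y:[52/3,58/3] z:[18,37/2] -> hit [18,37/2] leaf, test {P18@t=18}
  N28 x:[-21,22] y:[17,67/3] z:[47/2,30] -> miss, prune
  N31 x:[-9,21] y:[73/3,30] z:[43/2,31] -> miss, prune
  N32 x:[-15,9] y:[52/3,83/3] z:[13,22] -> miss, prune

Visited [0, 27, 10, 21, 24, 25, 1, 8, 28, 31, 32]. Tests: 11 box, 2 leaf. Nearest: P18.

== RESULT ==
2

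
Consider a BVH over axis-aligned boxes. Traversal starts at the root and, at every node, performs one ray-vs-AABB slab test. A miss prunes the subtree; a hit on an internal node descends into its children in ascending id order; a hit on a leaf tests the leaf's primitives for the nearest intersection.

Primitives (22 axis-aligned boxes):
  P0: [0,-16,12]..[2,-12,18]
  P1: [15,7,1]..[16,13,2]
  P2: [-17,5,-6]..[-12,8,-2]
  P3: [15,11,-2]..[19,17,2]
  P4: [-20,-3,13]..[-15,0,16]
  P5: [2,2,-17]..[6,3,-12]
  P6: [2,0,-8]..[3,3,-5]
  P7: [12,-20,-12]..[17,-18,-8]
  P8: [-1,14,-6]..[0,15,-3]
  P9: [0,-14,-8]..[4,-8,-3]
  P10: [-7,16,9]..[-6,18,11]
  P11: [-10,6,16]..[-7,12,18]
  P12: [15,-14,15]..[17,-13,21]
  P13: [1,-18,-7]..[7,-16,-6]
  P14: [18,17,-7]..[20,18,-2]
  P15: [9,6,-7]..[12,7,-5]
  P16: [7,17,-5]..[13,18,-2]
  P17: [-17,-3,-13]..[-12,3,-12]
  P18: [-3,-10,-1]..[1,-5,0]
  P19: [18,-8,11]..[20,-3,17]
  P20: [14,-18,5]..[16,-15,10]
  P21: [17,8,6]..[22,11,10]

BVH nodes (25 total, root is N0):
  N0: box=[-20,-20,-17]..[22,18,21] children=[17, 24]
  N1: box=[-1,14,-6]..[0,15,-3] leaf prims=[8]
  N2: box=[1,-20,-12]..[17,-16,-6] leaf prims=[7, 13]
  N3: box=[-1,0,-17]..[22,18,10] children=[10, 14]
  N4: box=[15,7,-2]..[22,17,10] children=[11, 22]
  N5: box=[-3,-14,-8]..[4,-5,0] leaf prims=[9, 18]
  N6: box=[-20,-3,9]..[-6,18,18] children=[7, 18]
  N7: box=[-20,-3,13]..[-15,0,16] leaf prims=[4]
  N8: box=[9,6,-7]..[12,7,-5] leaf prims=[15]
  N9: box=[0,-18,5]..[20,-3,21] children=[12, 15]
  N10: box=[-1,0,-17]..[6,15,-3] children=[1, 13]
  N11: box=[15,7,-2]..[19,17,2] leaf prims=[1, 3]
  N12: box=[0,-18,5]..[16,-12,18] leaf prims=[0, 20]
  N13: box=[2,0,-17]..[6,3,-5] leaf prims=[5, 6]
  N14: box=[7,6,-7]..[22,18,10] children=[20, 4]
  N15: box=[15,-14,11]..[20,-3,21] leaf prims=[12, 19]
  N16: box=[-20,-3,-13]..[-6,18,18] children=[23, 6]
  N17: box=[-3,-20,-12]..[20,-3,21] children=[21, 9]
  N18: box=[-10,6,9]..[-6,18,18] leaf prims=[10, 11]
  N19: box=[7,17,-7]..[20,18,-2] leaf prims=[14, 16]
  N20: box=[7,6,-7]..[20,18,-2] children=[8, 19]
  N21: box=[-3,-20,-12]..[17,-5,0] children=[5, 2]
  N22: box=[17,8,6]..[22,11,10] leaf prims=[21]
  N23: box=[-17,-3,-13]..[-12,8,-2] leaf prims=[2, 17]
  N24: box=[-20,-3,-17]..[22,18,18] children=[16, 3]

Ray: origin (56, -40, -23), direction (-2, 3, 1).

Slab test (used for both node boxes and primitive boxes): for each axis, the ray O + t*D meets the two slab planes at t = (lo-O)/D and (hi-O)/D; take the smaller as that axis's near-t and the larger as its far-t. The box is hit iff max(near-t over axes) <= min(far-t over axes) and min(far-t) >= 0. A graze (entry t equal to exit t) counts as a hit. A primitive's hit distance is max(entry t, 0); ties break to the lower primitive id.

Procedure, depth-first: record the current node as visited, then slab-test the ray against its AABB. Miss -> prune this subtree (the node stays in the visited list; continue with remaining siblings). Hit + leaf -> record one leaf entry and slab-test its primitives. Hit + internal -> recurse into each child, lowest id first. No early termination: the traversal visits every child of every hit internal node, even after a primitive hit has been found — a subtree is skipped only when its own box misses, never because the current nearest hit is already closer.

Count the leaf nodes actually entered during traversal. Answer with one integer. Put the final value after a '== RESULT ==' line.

Trace the traversal:
N0 x:[17,38] y:[20/3,58/3] z:[6,44] -> hit [17,58/3], descend [17, 24]
  N17 x:[18,59/2] y:[20/3,37/3] z:[11,44] -> miss, prune
  N24 x:[17,38] y:[37/3,58/3] z:[6,41] -> hit [17,58/3], descend [3, 16]
    N3 x:[17,57/2] y:[40/3,58/3] z:[6,33] -> hit [17,58/3], descend [10, 14]
      N10 x:[25,57/2] y:[40/3,55/3] z:[6,20] -> miss, prune
      N14 x:[17,49/2] y:[46/3,58/3] z:[16,33] -> hit [17,58/3], descend [4, 20]
        N4 x:[17,41/2] y:[47/3,19] z:[21,33] -> miss, prune
        N20 x:[18,49/2] y:[46/3,58/3] z:[16,21] -> hit [18,58/3], descend [8, 19]
          N8 x:[22,47/2] y:[46/3,47/3] z:[16,18] -> miss, prune
          N19 x:[18,49/2] y:[19,58/3] z:[16,21] -> hit [19,58/3] leaf, test {P14@t=19, P16(miss)}
    N16 x:[31,38] y:[37/3,58/3] z:[10,41] -> miss, prune

Visited [0, 17, 24, 3, 10, 14, 4, 20, 8, 19, 16]. Tests: 11 box, 1 leaf. Nearest: P14.

== RESULT ==
1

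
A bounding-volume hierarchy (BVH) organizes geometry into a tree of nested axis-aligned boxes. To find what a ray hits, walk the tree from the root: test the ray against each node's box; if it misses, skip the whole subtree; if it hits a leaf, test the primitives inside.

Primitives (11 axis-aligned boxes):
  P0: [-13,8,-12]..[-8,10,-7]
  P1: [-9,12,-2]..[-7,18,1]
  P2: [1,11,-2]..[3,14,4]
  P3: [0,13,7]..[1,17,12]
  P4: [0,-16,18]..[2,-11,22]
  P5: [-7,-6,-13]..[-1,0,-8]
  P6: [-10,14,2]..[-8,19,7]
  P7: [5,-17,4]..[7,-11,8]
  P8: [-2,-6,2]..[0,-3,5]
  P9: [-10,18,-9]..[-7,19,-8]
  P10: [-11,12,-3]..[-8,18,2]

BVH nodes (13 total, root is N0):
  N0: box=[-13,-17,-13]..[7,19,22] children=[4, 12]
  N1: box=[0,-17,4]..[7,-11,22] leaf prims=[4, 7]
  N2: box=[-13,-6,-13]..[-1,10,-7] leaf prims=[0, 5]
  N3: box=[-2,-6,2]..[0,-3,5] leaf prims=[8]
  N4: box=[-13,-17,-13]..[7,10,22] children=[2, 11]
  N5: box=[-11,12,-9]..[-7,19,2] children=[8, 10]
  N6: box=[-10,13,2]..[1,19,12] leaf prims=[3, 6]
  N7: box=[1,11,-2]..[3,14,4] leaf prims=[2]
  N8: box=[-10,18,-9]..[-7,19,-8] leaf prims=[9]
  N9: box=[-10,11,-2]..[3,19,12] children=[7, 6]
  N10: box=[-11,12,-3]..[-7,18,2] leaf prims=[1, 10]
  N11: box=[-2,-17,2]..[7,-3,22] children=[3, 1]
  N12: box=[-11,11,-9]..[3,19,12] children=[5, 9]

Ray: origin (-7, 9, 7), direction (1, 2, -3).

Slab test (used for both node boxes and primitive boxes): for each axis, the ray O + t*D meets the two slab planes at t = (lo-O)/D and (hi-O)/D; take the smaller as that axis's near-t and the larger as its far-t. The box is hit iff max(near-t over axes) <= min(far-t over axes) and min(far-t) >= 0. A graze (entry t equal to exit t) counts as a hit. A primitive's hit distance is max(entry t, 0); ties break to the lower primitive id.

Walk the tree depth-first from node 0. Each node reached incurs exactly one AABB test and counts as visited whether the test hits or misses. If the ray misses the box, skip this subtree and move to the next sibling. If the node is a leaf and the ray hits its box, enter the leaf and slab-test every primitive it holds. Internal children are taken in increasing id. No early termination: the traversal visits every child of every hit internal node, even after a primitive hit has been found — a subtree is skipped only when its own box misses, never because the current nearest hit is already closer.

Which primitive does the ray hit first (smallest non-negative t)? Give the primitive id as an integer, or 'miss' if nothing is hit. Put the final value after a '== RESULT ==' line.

Traverse from the root:
N0 x:[-6,14] y:[-13,5] z:[-5,20/3] -> hit [-5,5], descend [4, 12]
  N4 x:[-6,14] y:[-13,1/2] z:[-5,20/3] -> hit [-5,1/2], descend [2, 11]
    N2 x:[-6,6] y:[-15/2,1/2] z:[14/3,20/3] -> miss, prune
    N11 x:[5,14] y:[-13,-6] z:[-5,5/3] -> miss, prune
  N12 x:[-4,10] y:[1,5] z:[-5/3,16/3] -> hit [1,5], descend [5, 9]
    N5 x:[-4,0] y:[3/2,5] z:[5/3,16/3] -> miss, prune
    N9 x:[-3,10] y:[1,5] z:[-5/3,3] -> hit [1,3], descend [6, 7]
      N6 x:[-3,8] y:[2,5] z:[-5/3,5/3] -> miss, prune
      N7 x:[8,10] y:[1,5/2] z:[1,3] -> miss, prune

Summary -> nodes [0, 4, 2, 11, 12, 5, 9, 6, 7]; box-tests=9; leaf-entries=0; first=miss

== RESULT ==
miss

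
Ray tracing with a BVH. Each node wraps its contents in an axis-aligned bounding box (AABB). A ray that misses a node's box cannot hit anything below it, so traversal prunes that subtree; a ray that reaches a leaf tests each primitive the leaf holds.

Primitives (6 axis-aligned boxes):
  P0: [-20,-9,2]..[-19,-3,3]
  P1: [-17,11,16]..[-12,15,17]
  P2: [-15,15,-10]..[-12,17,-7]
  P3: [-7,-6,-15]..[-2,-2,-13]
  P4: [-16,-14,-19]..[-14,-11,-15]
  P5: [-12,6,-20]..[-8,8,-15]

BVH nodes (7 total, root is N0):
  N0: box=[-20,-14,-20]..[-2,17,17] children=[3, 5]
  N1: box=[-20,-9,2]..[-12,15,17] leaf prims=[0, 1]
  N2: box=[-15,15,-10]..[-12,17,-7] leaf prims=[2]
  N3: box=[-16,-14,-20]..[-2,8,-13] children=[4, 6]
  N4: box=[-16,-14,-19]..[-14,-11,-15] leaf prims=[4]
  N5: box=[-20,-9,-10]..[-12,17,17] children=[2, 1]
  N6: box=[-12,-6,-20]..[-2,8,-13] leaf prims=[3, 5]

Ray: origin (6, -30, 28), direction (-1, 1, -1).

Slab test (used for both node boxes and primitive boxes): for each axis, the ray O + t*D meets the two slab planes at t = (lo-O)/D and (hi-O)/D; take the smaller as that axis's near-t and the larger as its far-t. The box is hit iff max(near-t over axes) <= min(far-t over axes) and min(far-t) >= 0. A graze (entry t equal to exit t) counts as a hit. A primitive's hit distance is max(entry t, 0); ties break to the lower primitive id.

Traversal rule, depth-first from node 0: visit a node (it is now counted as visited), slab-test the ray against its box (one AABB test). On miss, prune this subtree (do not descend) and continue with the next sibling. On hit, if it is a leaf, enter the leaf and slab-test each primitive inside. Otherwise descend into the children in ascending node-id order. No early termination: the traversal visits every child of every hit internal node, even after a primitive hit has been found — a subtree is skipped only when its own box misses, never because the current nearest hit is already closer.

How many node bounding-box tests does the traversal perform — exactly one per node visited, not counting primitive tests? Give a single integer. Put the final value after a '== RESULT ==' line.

Traverse from the root:
N0 x:[8,26] y:[16,47] z:[11,48] -> hit [16,26], descend [3, 5]
  N3 x:[8,22] y:[16,38] z:[41,48] -> miss, prune
  N5 x:[18,26] y:[21,47] z:[11,38] -> hit [21,26], descend [1, 2]
    N1 x:[18,26] y:[21,45] z:[11,26] -> hit [21,26] leaf, test {P0@t=25, P1(miss)}
    N2 x:[18,21] y:[45,47] z:[35,38] -> miss, prune

order=[0, 3, 5, 1, 2]  |boxes|=5  |leaves|=1  hit=P0

== RESULT ==
5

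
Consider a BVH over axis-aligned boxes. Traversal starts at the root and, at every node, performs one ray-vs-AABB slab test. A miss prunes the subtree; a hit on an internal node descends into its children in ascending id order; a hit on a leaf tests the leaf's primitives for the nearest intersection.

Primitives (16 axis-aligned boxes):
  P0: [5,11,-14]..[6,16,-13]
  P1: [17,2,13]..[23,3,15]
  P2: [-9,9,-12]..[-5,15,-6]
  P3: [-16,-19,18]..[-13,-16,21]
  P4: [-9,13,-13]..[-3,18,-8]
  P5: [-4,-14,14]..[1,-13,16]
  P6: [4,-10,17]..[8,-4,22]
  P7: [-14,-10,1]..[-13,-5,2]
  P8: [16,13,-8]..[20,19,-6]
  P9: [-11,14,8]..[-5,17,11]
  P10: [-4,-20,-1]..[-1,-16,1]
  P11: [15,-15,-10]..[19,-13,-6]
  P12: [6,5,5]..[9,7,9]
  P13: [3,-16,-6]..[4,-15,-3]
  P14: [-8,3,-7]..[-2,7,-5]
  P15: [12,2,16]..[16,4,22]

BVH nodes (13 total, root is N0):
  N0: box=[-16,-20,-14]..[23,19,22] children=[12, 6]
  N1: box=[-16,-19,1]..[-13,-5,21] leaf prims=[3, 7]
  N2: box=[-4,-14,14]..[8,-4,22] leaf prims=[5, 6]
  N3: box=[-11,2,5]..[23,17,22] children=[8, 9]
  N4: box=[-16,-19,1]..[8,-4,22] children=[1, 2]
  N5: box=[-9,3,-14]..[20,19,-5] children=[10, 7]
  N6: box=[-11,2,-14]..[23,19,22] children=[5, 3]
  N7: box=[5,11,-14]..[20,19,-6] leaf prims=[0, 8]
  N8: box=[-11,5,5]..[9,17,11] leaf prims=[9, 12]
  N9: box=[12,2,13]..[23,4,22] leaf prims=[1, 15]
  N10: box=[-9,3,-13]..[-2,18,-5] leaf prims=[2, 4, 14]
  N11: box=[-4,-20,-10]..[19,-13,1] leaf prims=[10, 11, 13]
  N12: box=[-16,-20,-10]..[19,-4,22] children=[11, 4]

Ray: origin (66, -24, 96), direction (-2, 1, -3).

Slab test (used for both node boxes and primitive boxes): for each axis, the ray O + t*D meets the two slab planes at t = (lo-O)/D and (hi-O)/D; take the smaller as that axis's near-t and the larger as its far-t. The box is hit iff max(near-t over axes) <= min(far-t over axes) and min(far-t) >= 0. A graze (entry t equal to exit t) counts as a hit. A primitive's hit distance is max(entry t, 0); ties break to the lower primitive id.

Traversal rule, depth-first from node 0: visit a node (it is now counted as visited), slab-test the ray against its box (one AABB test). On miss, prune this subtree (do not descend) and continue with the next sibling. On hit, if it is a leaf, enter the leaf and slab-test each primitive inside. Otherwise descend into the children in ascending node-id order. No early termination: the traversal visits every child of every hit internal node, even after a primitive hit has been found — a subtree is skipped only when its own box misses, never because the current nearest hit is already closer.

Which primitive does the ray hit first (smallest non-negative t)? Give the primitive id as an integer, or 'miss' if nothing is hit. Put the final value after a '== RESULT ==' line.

Traverse from the root:
N0 x:[43/2,41] y:[4,43] z:[74/3,110/3] -> hit [74/3,110/3], descend [6, 12]
  N6 x:[43/2,77/2] y:[26,43] z:[74/3,110/3] -> hit [26,110/3], descend [3, 5]
    N3 x:[43/2,77/2] y:[26,41] z:[74/3,91/3] -> hit [26,91/3], descend [8, 9]
      N8 x:[57/2,77/2] y:[29,41] z:[85/3,91/3] -> hit [29,91/3] leaf, test {P9(miss), P12@t=29}
      N9 x:[43/2,27] y:[26,28] z:[74/3,83/3] -> hit [26,27] leaf, test {P1(miss), P15@t=26}
    N5 x:[23,75/2] y:[27,43] z:[101/3,110/3] -> hit [101/3,110/3], descend [7, 10]
      N7 x:[23,61/2] y:[35,43] z:[34,110/3] -> miss, prune
      N10 x:[34,75/2] y:[27,42] z:[101/3,109/3] -> hit [34,109/3] leaf, test {P2@t=71/2, P4(miss), P14(miss)}
  N12 x:[47/2,41] y:[4,20] z:[74/3,106/3] -> miss, prune

order=[0, 6, 3, 8, 9, 5, 7, 10, 12]  |boxes|=9  |leaves|=3  hit=P15

== RESULT ==
15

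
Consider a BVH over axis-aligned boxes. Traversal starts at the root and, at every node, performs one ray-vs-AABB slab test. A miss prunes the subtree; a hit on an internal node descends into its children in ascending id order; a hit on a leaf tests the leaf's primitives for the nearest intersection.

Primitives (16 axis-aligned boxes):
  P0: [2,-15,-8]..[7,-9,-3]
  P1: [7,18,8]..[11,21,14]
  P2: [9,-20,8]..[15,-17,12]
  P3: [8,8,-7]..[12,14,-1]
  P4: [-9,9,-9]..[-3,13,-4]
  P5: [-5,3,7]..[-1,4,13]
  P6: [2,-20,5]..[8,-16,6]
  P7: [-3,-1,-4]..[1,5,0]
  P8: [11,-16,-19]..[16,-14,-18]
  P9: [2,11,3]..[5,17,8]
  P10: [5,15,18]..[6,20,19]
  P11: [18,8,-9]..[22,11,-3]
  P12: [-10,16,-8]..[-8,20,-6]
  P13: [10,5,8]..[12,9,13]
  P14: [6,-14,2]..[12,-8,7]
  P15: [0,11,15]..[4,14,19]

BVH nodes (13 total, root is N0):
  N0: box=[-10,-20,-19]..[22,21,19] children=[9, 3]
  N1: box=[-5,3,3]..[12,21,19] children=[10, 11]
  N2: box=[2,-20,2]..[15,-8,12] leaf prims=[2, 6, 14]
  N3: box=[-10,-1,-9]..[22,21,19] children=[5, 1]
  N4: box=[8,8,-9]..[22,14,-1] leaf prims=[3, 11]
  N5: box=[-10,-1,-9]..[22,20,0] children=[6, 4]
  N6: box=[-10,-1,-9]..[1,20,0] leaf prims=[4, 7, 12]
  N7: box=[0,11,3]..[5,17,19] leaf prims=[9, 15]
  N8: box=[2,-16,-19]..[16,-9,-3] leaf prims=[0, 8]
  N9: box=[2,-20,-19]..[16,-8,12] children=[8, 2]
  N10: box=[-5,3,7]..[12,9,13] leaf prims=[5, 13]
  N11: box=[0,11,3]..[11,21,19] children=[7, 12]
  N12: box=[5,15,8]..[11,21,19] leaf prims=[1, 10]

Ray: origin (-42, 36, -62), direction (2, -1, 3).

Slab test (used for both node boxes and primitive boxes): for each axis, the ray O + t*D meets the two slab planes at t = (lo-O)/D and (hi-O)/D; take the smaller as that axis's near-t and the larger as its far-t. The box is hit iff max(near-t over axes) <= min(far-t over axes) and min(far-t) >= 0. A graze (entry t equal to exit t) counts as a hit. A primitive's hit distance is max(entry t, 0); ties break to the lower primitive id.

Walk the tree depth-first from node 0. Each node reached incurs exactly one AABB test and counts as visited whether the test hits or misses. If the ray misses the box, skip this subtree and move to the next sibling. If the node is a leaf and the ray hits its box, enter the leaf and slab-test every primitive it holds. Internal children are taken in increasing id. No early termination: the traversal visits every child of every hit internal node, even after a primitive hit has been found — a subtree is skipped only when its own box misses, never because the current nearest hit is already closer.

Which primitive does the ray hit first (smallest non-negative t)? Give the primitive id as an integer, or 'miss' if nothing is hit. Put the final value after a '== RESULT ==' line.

Traverse from the root:
N0 x:[16,32] y:[15,56] z:[43/3,27] -> hit [16,27], descend [3, 9]
  N3 x:[16,32] y:[15,37] z:[53/3,27] -> hit [53/3,27], descend [1, 5]
    N1 x:[37/2,27] y:[15,33] z:[65/3,27] -> hit [65/3,27], descend [10, 11]
      N10 x:[37/2,27] y:[27,33] z:[23,25] -> miss, prune
      N11 x:[21,53/2] y:[15,25] z:[65/3,27] -> hit [65/3,25], descend [7, 12]
        N7 x:[21,47/2] y:[19,25] z:[65/3,27] -> hit [65/3,47/2] leaf, test {P9@t=22, P15(miss)}
        N12 x:[47/2,53/2] y:[15,21] z:[70/3,27] -> miss, prune
    N5 x:[16,32] y:[16,37] z:[53/3,62/3] -> hit [53/3,62/3], descend [4, 6]
      N4 x:[25,32] y:[22,28] z:[53/3,61/3] -> miss, prune
      N6 x:[16,43/2] y:[16,37] z:[53/3,62/3] -> hit [53/3,62/3] leaf, test {P4(miss), P7(miss), P12(miss)}
  N9 x:[22,29] y:[44,56] z:[43/3,74/3] -> miss, prune

order=[0, 3, 1, 10, 11, 7, 12, 5, 4, 6, 9]  |boxes|=11  |leaves|=2  hit=P9

== RESULT ==
9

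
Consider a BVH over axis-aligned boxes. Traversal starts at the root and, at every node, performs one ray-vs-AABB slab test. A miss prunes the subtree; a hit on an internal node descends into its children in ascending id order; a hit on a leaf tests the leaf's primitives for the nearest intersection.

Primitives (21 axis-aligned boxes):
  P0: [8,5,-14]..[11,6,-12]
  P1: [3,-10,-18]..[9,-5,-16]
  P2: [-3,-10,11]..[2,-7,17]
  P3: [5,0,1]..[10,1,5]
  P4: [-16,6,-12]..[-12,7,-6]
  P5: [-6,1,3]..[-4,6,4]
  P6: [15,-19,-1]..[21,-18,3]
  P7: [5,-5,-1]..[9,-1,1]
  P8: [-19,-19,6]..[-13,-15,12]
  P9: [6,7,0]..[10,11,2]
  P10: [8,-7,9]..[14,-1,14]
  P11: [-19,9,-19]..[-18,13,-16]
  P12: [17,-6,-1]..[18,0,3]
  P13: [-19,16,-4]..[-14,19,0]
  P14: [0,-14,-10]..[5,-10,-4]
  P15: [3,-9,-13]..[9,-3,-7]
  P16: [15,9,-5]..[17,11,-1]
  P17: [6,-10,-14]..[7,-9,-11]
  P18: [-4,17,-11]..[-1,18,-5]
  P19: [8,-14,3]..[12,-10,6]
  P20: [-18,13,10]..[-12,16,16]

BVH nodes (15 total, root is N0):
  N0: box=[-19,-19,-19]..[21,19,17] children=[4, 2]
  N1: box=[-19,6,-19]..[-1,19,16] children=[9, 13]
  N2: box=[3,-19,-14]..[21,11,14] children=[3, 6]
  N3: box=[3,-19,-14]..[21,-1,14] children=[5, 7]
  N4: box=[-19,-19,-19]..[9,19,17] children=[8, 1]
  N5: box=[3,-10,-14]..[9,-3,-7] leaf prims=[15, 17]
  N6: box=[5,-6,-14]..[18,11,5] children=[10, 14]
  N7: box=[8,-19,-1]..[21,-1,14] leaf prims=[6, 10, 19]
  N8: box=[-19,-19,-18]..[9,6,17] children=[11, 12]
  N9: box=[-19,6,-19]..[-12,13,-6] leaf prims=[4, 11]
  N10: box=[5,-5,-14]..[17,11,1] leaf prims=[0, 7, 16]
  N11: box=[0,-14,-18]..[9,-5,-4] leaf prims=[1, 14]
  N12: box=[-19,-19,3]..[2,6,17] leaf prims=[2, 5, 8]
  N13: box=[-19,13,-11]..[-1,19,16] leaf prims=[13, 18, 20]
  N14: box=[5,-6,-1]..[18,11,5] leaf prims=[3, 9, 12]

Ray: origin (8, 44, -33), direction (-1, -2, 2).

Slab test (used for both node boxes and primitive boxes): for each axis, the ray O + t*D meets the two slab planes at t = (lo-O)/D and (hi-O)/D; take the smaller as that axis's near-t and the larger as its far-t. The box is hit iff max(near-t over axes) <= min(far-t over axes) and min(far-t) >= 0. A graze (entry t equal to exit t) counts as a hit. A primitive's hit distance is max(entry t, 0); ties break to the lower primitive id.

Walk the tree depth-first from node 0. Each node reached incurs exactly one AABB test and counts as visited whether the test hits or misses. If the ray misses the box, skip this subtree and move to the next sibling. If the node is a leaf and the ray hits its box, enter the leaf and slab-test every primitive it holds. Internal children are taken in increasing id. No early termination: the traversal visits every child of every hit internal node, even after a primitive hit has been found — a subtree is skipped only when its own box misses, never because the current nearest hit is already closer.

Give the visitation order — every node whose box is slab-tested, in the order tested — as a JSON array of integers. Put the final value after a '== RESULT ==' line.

Walk:
N0 x:[-13,27] y:[25/2,63/2] z:[7,25] -> hit [25/2,25], descend [2, 4]
  N2 x:[-13,5] y:[33/2,63/2] z:[19/2,47/2] -> miss, prune
  N4 x:[-1,27] y:[25/2,63/2] z:[7,25] -> hit [25/2,25], descend [1, 8]
    N1 x:[9,27] y:[25/2,19] z:[7,49/2] -> hit [25/2,19], descend [9, 13]
      N9 x:[20,27] y:[31/2,19] z:[7,27/2] -> miss, prune
      N13 x:[9,27] y:[25/2,31/2] z:[11,49/2] -> hit [25/2,31/2] leaf, test {P13(miss), P18(miss), P20(miss)}
    N8 x:[-1,27] y:[19,63/2] z:[15/2,25] -> hit [19,25], descend [11, 12]
      N11 x:[-1,8] y:[49/2,29] z:[15/2,29/2] -> miss, prune
      N12 x:[6,27] y:[19,63/2] z:[18,25] -> hit [19,25] leaf, test {P2(miss), P5(miss), P8(miss)}

Summary -> nodes [0, 2, 4, 1, 9, 13, 8, 11, 12]; box-tests=9; leaf-entries=2; first=miss

== RESULT ==
[0, 2, 4, 1, 9, 13, 8, 11, 12]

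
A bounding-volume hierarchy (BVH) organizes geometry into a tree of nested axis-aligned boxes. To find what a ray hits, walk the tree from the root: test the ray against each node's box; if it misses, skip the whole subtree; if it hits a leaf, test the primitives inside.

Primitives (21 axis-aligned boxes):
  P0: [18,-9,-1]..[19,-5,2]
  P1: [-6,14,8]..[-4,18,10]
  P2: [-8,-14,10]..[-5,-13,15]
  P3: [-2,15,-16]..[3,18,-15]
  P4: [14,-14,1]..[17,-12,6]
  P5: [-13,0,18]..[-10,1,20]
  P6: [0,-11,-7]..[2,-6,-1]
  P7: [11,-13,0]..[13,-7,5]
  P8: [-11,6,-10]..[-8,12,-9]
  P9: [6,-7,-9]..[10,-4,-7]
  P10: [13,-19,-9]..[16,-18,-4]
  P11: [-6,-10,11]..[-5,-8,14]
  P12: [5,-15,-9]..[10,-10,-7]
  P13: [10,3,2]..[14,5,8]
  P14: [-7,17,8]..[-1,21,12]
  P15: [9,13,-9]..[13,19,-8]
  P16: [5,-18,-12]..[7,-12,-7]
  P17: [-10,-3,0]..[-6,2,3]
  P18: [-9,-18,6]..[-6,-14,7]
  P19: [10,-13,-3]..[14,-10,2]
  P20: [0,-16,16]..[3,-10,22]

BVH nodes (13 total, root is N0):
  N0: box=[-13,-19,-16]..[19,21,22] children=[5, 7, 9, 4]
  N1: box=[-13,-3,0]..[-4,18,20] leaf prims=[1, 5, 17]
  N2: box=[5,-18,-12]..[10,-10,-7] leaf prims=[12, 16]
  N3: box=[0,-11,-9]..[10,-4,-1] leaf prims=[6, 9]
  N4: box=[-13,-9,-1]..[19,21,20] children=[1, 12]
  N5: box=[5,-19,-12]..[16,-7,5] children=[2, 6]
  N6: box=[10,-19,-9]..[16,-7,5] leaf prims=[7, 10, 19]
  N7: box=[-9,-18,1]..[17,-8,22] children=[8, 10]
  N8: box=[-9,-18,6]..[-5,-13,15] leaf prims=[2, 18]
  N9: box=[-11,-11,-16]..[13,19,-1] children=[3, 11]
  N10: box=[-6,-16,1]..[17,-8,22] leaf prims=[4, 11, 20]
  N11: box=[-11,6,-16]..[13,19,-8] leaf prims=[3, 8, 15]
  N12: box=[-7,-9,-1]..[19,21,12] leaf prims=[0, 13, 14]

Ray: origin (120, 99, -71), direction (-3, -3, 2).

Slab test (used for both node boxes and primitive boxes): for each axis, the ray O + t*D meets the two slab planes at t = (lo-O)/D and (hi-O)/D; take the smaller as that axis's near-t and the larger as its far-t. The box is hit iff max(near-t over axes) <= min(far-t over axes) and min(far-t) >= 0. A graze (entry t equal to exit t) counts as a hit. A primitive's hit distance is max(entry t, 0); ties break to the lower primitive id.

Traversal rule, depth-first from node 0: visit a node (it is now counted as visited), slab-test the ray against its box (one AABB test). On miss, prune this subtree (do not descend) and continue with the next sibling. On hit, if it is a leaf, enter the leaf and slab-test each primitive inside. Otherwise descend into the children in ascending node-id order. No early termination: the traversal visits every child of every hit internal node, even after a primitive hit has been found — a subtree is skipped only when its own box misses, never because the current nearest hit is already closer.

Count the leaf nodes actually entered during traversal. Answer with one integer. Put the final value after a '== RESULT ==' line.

Walk:
N0 x:[101/3,133/3] y:[26,118/3] z:[55/2,93/2] -> hit [101/3,118/3], descend [4, 5, 7, 9]
  N4 x:[101/3,133/3] y:[26,36] z:[35,91/2] -> hit [35,36], descend [1, 12]
    N1 x:[124/3,133/3] y:[27,34] z:[71/2,91/2] -> miss, prune
    N12 x:[101/3,127/3] y:[26,36] z:[35,83/2] -> hit [35,36] leaf, test {P0(miss), P13(miss), P14(miss)}
  N5 x:[104/3,115/3] y:[106/3,118/3] z:[59/2,38] -> hit [106/3,38], descend [2, 6]
    N2 x:[110/3,115/3] y:[109/3,39] z:[59/2,32] -> miss, prune
    N6 x:[104/3,110/3] y:[106/3,118/3] z:[31,38] -> hit [106/3,110/3] leaf, test {P7@t=107/3, P10(miss), P19@t=109/3}
  N7 x:[103/3,43] y:[107/3,39] z:[36,93/2] -> hit [36,39], descend [8, 10]
    N8 x:[125/3,43] y:[112/3,39] z:[77/2,43] -> miss, prune
    N10 x:[103/3,42] y:[107/3,115/3] z:[36,93/2] -> hit [36,115/3] leaf, test {P4(miss), P11(miss), P20(miss)}
  N9 x:[107/3,131/3] y:[80/3,110/3] z:[55/2,35] -> miss, prune

Summary -> nodes [0, 4, 1, 12, 5, 2, 6, 7, 8, 10, 9]; box-tests=11; leaf-entries=3; first=P7

== RESULT ==
3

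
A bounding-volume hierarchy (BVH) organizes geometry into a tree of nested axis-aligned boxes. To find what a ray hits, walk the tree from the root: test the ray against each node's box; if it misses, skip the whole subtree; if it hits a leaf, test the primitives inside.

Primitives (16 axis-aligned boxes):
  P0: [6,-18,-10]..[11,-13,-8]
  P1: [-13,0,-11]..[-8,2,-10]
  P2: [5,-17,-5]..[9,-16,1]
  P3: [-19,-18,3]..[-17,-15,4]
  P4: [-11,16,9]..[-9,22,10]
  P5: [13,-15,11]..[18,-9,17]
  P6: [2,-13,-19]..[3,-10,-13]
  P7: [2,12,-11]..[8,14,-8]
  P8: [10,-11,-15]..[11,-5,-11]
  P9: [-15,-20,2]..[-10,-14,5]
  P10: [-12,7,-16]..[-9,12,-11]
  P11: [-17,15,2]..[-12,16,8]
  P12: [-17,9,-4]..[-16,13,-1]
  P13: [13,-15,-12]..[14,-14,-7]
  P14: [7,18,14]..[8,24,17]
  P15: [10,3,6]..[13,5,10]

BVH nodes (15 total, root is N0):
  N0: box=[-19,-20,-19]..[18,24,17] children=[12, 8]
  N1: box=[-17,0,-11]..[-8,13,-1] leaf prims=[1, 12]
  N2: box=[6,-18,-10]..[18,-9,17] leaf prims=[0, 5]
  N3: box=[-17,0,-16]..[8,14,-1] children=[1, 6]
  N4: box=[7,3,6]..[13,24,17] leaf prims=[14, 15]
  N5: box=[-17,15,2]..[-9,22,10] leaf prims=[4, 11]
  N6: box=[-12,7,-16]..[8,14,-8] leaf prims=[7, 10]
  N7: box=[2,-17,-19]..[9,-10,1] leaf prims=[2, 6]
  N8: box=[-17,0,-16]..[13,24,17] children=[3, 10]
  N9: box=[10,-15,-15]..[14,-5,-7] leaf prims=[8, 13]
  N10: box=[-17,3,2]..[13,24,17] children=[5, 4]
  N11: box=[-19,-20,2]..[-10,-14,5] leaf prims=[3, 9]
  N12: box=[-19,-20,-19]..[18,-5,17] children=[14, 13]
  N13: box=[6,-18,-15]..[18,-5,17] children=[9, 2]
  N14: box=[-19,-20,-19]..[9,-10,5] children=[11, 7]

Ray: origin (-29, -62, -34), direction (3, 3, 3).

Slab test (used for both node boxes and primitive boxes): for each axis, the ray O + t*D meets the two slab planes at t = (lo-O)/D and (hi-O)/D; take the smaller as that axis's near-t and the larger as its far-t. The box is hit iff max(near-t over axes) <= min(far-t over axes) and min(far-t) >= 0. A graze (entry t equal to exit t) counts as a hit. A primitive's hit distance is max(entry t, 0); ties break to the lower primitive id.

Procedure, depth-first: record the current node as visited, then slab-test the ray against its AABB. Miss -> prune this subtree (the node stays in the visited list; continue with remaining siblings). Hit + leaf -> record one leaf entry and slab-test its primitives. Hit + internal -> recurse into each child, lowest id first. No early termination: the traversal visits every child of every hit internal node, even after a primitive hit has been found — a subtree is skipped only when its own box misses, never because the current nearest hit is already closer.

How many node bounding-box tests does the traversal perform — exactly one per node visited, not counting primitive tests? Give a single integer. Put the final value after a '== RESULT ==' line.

Traverse from the root:
N0 x:[10/3,47/3] y:[14,86/3] z:[5,17] -> hit [14,47/3], descend [8, 12]
  N8 x:[4,14] y:[62/3,86/3] z:[6,17] -> miss, prune
  N12 x:[10/3,47/3] y:[14,19] z:[5,17] -> hit [14,47/3], descend [13, 14]
    N13 x:[35/3,47/3] y:[44/3,19] z:[19/3,17] -> hit [44/3,47/3], descend [2, 9]
      N2 x:[35/3,47/3] y:[44/3,53/3] z:[8,17] -> hit [44/3,47/3] leaf, test {P0(miss), P5@t=47/3}
      N9 x:[13,43/3] y:[47/3,19] z:[19/3,9] -> miss, prune
    N14 x:[10/3,38/3] y:[14,52/3] z:[5,13] -> miss, prune

order=[0, 8, 12, 13, 2, 9, 14]  |boxes|=7  |leaves|=1  hit=P5

== RESULT ==
7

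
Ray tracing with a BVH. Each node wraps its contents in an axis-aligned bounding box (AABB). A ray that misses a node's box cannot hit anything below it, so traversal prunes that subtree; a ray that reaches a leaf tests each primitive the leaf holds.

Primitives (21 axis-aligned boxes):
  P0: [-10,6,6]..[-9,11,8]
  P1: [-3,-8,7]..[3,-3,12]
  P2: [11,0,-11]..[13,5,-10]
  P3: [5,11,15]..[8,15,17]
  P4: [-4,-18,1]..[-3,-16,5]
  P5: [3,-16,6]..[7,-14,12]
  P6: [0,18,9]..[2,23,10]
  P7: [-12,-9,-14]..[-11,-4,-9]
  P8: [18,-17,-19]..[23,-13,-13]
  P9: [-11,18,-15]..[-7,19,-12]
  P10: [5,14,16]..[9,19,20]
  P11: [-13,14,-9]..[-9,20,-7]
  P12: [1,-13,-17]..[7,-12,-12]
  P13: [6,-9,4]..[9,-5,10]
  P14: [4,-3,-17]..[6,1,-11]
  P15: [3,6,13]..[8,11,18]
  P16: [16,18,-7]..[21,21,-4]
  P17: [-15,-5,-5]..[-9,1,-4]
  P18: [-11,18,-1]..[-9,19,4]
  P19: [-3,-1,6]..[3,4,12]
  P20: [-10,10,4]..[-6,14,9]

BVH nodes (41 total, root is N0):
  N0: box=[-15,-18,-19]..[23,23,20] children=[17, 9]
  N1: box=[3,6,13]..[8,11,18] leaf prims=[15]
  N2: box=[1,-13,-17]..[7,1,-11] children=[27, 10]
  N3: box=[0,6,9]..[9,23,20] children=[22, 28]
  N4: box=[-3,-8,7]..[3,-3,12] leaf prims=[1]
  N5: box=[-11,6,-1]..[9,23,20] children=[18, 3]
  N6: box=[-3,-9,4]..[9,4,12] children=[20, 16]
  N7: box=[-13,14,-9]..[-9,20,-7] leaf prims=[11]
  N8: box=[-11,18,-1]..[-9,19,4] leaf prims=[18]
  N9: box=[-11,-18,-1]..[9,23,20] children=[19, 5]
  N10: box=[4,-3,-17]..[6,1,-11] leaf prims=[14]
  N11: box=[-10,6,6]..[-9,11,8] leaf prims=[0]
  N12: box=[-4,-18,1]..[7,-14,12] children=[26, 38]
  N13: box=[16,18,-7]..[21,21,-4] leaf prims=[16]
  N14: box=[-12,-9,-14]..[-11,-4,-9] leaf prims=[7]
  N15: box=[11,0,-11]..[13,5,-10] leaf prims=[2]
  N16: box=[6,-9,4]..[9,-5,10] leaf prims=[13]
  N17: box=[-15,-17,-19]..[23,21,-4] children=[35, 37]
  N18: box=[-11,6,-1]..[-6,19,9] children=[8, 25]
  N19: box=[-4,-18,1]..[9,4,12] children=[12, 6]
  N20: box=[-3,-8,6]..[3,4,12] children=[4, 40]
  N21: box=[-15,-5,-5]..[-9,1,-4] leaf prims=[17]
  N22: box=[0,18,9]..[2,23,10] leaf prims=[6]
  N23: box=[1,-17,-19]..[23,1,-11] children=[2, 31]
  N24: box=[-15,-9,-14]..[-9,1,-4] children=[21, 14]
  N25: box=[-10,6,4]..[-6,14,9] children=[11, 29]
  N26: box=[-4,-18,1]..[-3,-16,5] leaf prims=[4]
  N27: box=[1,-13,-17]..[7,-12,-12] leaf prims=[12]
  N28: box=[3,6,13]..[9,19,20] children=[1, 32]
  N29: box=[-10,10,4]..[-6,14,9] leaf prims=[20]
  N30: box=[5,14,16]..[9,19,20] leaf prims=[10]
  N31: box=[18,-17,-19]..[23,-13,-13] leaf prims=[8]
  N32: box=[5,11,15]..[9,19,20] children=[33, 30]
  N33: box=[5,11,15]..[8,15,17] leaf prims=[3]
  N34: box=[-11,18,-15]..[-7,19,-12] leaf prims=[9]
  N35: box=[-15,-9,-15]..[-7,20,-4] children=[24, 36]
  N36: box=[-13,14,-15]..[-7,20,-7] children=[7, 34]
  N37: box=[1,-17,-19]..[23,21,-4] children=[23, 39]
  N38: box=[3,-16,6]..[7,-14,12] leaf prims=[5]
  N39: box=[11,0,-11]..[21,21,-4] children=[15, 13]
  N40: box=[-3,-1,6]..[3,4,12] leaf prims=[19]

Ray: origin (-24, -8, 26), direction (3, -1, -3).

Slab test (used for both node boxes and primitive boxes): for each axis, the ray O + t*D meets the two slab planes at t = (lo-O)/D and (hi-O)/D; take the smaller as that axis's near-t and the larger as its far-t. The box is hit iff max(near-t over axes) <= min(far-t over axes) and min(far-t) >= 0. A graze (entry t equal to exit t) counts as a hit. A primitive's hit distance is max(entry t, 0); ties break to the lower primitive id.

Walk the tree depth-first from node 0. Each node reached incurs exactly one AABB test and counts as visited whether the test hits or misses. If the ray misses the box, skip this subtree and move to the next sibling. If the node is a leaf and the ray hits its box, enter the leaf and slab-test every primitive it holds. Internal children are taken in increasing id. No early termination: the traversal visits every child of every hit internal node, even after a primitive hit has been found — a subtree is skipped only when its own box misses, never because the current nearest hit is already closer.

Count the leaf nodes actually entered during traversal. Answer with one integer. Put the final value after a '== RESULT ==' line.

Trace the traversal:
N0 x:[3,47/3] y:[-31,10] z:[2,15] -> hit [3,10], descend [9, 17]
  N9 x:[13/3,11] y:[-31,10] z:[2,9] -> hit [13/3,9], descend [5, 19]
    N5 x:[13/3,11] y:[-31,-14] z:[2,9] -> miss, prune
    N19 x:[20/3,11] y:[-12,10] z:[14/3,25/3] -> hit [20/3,25/3], descend [6, 12]
      N6 x:[7,11] y:[-12,1] z:[14/3,22/3] -> miss, prune
      N12 x:[20/3,31/3] y:[6,10] z:[14/3,25/3] -> hit [20/3,25/3], descend [26, 38]
        N26 x:[20/3,7] y:[8,10] z:[7,25/3] -> miss, prune
        N38 x:[9,31/3] y:[6,8] z:[14/3,20/3] -> miss, prune
  N17 x:[3,47/3] y:[-29,9] z:[10,15] -> miss, prune

Summary -> nodes [0, 9, 5, 19, 6, 12, 26, 38, 17]; box-tests=9; leaf-entries=0; first=miss

== RESULT ==
0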